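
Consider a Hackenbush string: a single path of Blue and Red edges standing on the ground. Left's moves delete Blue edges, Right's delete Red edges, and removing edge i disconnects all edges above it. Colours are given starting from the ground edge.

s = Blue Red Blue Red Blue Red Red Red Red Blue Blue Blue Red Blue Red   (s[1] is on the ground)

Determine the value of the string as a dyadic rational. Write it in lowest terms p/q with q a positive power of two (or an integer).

Recurse on prefixes of the 15-edge string Blue Red Blue Red Blue Red Red Red Red Blue Blue Blue Red Blue Red:
step 1: add Blue to get B; options L={ 0 } R={ ∅ } gives 1
step 2: add Red to get BR; options L={ 0 } R={ 1 } gives 1/2
step 3: add Blue to get BRB; options L={ 0, 1/2 } R={ 1 } gives 3/4
step 4: add Red to get BRBR; options L={ 0, 1/2 } R={ 3/4, 1 } gives 5/8
step 5: add Blue to get BRBRB; options L={ 0, 1/2, 5/8 } R={ 3/4, 1 } gives 11/16
step 6: add Red to get BRBRBR; options L={ 0, 1/2, 5/8 } R={ 11/16, 3/4, 1 } gives 21/32
step 7: add Red to get BRBRBRR; options L={ 0, 1/2, 5/8 } R={ 21/32, 11/16, 3/4, 1 } gives 41/64
step 8: add Red to get BRBRBRRR; options L={ 0, 1/2, 5/8 } R={ 41/64, 21/32, 11/16, 3/4, 1 } gives 81/128
step 9: add Red to get BRBRBRRRR; options L={ 0, 1/2, 5/8 } R={ 81/128, 41/64, 21/32, 11/16, 3/4, 1 } gives 161/256
step 10: add Blue to get BRBRBRRRRB; options L={ 0, 1/2, 5/8, 161/256 } R={ 81/128, 41/64, 21/32, 11/16, 3/4, 1 } gives 323/512
step 11: add Blue to get BRBRBRRRRBB; options L={ 0, 1/2, 5/8, 161/256, 323/512 } R={ 81/128, 41/64, 21/32, 11/16, 3/4, 1 } gives 647/1024
step 12: add Blue to get BRBRBRRRRBBB; options L={ 0, 1/2, 5/8, 161/256, 323/512, 647/1024 } R={ 81/128, 41/64, 21/32, 11/16, 3/4, 1 } gives 1295/2048
step 13: add Red to get BRBRBRRRRBBBR; options L={ 0, 1/2, 5/8, 161/256, 323/512, 647/1024 } R={ 1295/2048, 81/128, 41/64, 21/32, 11/16, 3/4, 1 } gives 2589/4096
step 14: add Blue to get BRBRBRRRRBBBRB; options L={ 0, 1/2, 5/8, 161/256, 323/512, 647/1024, 2589/4096 } R={ 1295/2048, 81/128, 41/64, 21/32, 11/16, 3/4, 1 } gives 5179/8192
step 15: add Red to get BRBRBRRRRBBBRBR; options L={ 0, 1/2, 5/8, 161/256, 323/512, 647/1024, 2589/4096 } R={ 5179/8192, 1295/2048, 81/128, 41/64, 21/32, 11/16, 3/4, 1 } gives 10357/16384

10357/16384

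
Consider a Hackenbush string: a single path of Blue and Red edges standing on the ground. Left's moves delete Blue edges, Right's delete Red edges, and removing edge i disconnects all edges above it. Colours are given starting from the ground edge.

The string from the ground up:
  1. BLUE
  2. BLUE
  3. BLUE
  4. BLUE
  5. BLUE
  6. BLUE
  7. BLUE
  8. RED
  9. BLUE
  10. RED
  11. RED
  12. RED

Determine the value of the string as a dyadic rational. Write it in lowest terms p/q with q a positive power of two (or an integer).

g_1 [B]  L=[0]  R=[none]  so 1
g_2 [BB]  L=[0; 1]  R=[none]  so 2
g_3 [BBB]  L=[0; 1; 2]  R=[none]  so 3
g_4 [BBBB]  L=[0; 1; 2; 3]  R=[none]  so 4
g_5 [BBBBB]  L=[0; 1; 2; 3; 4]  R=[none]  so 5
g_6 [BBBBBB]  L=[0; 1; 2; 3; 4; 5]  R=[none]  so 6
g_7 [BBBBBBB]  L=[0; 1; 2; 3; 4; 5; 6]  R=[none]  so 7
g_8 [BBBBBBBR]  L=[0; 1; 2; 3; 4; 5; 6]  R=[7]  so 13/2
g_9 [BBBBBBBRB]  L=[0; 1; 2; 3; 4; 5; 6; 13/2]  R=[7]  so 27/4
g_10 [BBBBBBBRBR]  L=[0; 1; 2; 3; 4; 5; 6; 13/2]  R=[27/4; 7]  so 53/8
g_11 [BBBBBBBRBRR]  L=[0; 1; 2; 3; 4; 5; 6; 13/2]  R=[53/8; 27/4; 7]  so 105/16
g_12 [BBBBBBBRBRRR]  L=[0; 1; 2; 3; 4; 5; 6; 13/2]  R=[105/16; 53/8; 27/4; 7]  so 209/32

209/32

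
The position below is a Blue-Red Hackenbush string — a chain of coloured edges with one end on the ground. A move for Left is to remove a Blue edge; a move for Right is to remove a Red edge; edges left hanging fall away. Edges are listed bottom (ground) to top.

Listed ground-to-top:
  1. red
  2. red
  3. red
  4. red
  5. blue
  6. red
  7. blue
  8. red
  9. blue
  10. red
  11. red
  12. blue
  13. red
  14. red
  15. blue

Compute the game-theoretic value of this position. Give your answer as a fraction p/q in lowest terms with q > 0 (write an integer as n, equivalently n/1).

-7533/2048

r: Left { none }, Right { 0 } → simplest -1
rr: Left { none }, Right { -1, 0 } → simplest -2
rrr: Left { none }, Right { -2, -1, 0 } → simplest -3
rrrr: Left { none }, Right { -3, -2, -1, 0 } → simplest -4
rrrrb: Left { -4 }, Right { -3, -2, -1, 0 } → simplest -7/2
rrrrbr: Left { -4 }, Right { -7/2, -3, -2, -1, 0 } → simplest -15/4
rrrrbrb: Left { -4, -15/4 }, Right { -7/2, -3, -2, -1, 0 } → simplest -29/8
rrrrbrbr: Left { -4, -15/4 }, Right { -29/8, -7/2, -3, -2, -1, 0 } → simplest -59/16
rrrrbrbrb: Left { -4, -15/4, -59/16 }, Right { -29/8, -7/2, -3, -2, -1, 0 } → simplest -117/32
rrrrbrbrbr: Left { -4, -15/4, -59/16 }, Right { -117/32, -29/8, -7/2, -3, -2, -1, 0 } → simplest -235/64
rrrrbrbrbrr: Left { -4, -15/4, -59/16 }, Right { -235/64, -117/32, -29/8, -7/2, -3, -2, -1, 0 } → simplest -471/128
rrrrbrbrbrrb: Left { -4, -15/4, -59/16, -471/128 }, Right { -235/64, -117/32, -29/8, -7/2, -3, -2, -1, 0 } → simplest -941/256
rrrrbrbrbrrbr: Left { -4, -15/4, -59/16, -471/128 }, Right { -941/256, -235/64, -117/32, -29/8, -7/2, -3, -2, -1, 0 } → simplest -1883/512
rrrrbrbrbrrbrr: Left { -4, -15/4, -59/16, -471/128 }, Right { -1883/512, -941/256, -235/64, -117/32, -29/8, -7/2, -3, -2, -1, 0 } → simplest -3767/1024
rrrrbrbrbrrbrrb: Left { -4, -15/4, -59/16, -471/128, -3767/1024 }, Right { -1883/512, -941/256, -235/64, -117/32, -29/8, -7/2, -3, -2, -1, 0 } → simplest -7533/2048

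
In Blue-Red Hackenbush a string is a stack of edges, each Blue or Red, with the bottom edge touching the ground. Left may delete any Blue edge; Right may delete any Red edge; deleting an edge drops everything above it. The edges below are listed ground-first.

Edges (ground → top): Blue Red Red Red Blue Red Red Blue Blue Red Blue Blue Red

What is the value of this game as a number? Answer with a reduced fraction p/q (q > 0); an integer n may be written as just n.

B: Left { 0 }, Right { — } ⇒ simplest 1
BR: Left { 0 }, Right { 1 } ⇒ simplest 1/2
BRR: Left { 0 }, Right { 1/2, 1 } ⇒ simplest 1/4
BRRR: Left { 0 }, Right { 1/4, 1/2, 1 } ⇒ simplest 1/8
BRRRB: Left { 0, 1/8 }, Right { 1/4, 1/2, 1 } ⇒ simplest 3/16
BRRRBR: Left { 0, 1/8 }, Right { 3/16, 1/4, 1/2, 1 } ⇒ simplest 5/32
BRRRBRR: Left { 0, 1/8 }, Right { 5/32, 3/16, 1/4, 1/2, 1 } ⇒ simplest 9/64
BRRRBRRB: Left { 0, 1/8, 9/64 }, Right { 5/32, 3/16, 1/4, 1/2, 1 } ⇒ simplest 19/128
BRRRBRRBB: Left { 0, 1/8, 9/64, 19/128 }, Right { 5/32, 3/16, 1/4, 1/2, 1 } ⇒ simplest 39/256
BRRRBRRBBR: Left { 0, 1/8, 9/64, 19/128 }, Right { 39/256, 5/32, 3/16, 1/4, 1/2, 1 } ⇒ simplest 77/512
BRRRBRRBBRB: Left { 0, 1/8, 9/64, 19/128, 77/512 }, Right { 39/256, 5/32, 3/16, 1/4, 1/2, 1 } ⇒ simplest 155/1024
BRRRBRRBBRBB: Left { 0, 1/8, 9/64, 19/128, 77/512, 155/1024 }, Right { 39/256, 5/32, 3/16, 1/4, 1/2, 1 } ⇒ simplest 311/2048
BRRRBRRBBRBBR: Left { 0, 1/8, 9/64, 19/128, 77/512, 155/1024 }, Right { 311/2048, 39/256, 5/32, 3/16, 1/4, 1/2, 1 } ⇒ simplest 621/4096

621/4096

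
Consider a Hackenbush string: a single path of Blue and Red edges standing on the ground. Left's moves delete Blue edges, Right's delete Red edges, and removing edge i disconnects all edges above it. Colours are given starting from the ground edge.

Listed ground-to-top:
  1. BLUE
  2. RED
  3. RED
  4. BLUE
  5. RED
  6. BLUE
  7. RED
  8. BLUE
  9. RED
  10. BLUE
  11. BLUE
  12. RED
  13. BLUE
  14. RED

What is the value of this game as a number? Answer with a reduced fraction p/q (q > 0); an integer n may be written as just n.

2741/8192

val(B) = { 0 | (no moves) } = 1
val(BR) = { 0 | 1 } = 1/2
val(BRR) = { 0 | 1/2, 1 } = 1/4
val(BRRB) = { 0, 1/4 | 1/2, 1 } = 3/8
val(BRRBR) = { 0, 1/4 | 3/8, 1/2, 1 } = 5/16
val(BRRBRB) = { 0, 1/4, 5/16 | 3/8, 1/2, 1 } = 11/32
val(BRRBRBR) = { 0, 1/4, 5/16 | 11/32, 3/8, 1/2, 1 } = 21/64
val(BRRBRBRB) = { 0, 1/4, 5/16, 21/64 | 11/32, 3/8, 1/2, 1 } = 43/128
val(BRRBRBRBR) = { 0, 1/4, 5/16, 21/64 | 43/128, 11/32, 3/8, 1/2, 1 } = 85/256
val(BRRBRBRBRB) = { 0, 1/4, 5/16, 21/64, 85/256 | 43/128, 11/32, 3/8, 1/2, 1 } = 171/512
val(BRRBRBRBRBB) = { 0, 1/4, 5/16, 21/64, 85/256, 171/512 | 43/128, 11/32, 3/8, 1/2, 1 } = 343/1024
val(BRRBRBRBRBBR) = { 0, 1/4, 5/16, 21/64, 85/256, 171/512 | 343/1024, 43/128, 11/32, 3/8, 1/2, 1 } = 685/2048
val(BRRBRBRBRBBRB) = { 0, 1/4, 5/16, 21/64, 85/256, 171/512, 685/2048 | 343/1024, 43/128, 11/32, 3/8, 1/2, 1 } = 1371/4096
val(BRRBRBRBRBBRBR) = { 0, 1/4, 5/16, 21/64, 85/256, 171/512, 685/2048 | 1371/4096, 343/1024, 43/128, 11/32, 3/8, 1/2, 1 } = 2741/8192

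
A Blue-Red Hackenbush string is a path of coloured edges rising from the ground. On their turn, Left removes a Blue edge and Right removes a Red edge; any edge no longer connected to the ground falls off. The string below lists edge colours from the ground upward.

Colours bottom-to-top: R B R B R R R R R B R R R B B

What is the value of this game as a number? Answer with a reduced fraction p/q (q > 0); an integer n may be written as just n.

Build v(s[:k]) for k = 1..15, string s = R B R B R R R R R B R R R B B.
step 1: add R to get R; options L={ none } R={ 0 } — -1
step 2: add B to get RB; options L={ -1 } R={ 0 } — -1/2
step 3: add R to get RBR; options L={ -1 } R={ -1/2, 0 } — -3/4
step 4: add B to get RBRB; options L={ -1, -3/4 } R={ -1/2, 0 } — -5/8
step 5: add R to get RBRBR; options L={ -1, -3/4 } R={ -5/8, -1/2, 0 } — -11/16
step 6: add R to get RBRBRR; options L={ -1, -3/4 } R={ -11/16, -5/8, -1/2, 0 } — -23/32
step 7: add R to get RBRBRRR; options L={ -1, -3/4 } R={ -23/32, -11/16, -5/8, -1/2, 0 } — -47/64
step 8: add R to get RBRBRRRR; options L={ -1, -3/4 } R={ -47/64, -23/32, -11/16, -5/8, -1/2, 0 } — -95/128
step 9: add R to get RBRBRRRRR; options L={ -1, -3/4 } R={ -95/128, -47/64, -23/32, -11/16, -5/8, -1/2, 0 } — -191/256
step 10: add B to get RBRBRRRRRB; options L={ -1, -3/4, -191/256 } R={ -95/128, -47/64, -23/32, -11/16, -5/8, -1/2, 0 } — -381/512
step 11: add R to get RBRBRRRRRBR; options L={ -1, -3/4, -191/256 } R={ -381/512, -95/128, -47/64, -23/32, -11/16, -5/8, -1/2, 0 } — -763/1024
step 12: add R to get RBRBRRRRRBRR; options L={ -1, -3/4, -191/256 } R={ -763/1024, -381/512, -95/128, -47/64, -23/32, -11/16, -5/8, -1/2, 0 } — -1527/2048
step 13: add R to get RBRBRRRRRBRRR; options L={ -1, -3/4, -191/256 } R={ -1527/2048, -763/1024, -381/512, -95/128, -47/64, -23/32, -11/16, -5/8, -1/2, 0 } — -3055/4096
step 14: add B to get RBRBRRRRRBRRRB; options L={ -1, -3/4, -191/256, -3055/4096 } R={ -1527/2048, -763/1024, -381/512, -95/128, -47/64, -23/32, -11/16, -5/8, -1/2, 0 } — -6109/8192
step 15: add B to get RBRBRRRRRBRRRBB; options L={ -1, -3/4, -191/256, -3055/4096, -6109/8192 } R={ -1527/2048, -763/1024, -381/512, -95/128, -47/64, -23/32, -11/16, -5/8, -1/2, 0 } — -12217/16384

-12217/16384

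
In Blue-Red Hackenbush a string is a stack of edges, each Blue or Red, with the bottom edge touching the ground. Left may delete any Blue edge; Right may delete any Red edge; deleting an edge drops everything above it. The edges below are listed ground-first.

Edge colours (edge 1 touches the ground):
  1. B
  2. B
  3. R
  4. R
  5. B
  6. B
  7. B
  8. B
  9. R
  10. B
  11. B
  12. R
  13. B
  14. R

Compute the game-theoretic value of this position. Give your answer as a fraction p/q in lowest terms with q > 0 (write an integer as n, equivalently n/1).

6069/4096

step 1: add B to get B; options L={ 0 } R={ · } -> 1
step 2: add B to get BB; options L={ 0, 1 } R={ · } -> 2
step 3: add R to get BBR; options L={ 0, 1 } R={ 2 } -> 3/2
step 4: add R to get BBRR; options L={ 0, 1 } R={ 3/2, 2 } -> 5/4
step 5: add B to get BBRRB; options L={ 0, 1, 5/4 } R={ 3/2, 2 } -> 11/8
step 6: add B to get BBRRBB; options L={ 0, 1, 5/4, 11/8 } R={ 3/2, 2 } -> 23/16
step 7: add B to get BBRRBBB; options L={ 0, 1, 5/4, 11/8, 23/16 } R={ 3/2, 2 } -> 47/32
step 8: add B to get BBRRBBBB; options L={ 0, 1, 5/4, 11/8, 23/16, 47/32 } R={ 3/2, 2 } -> 95/64
step 9: add R to get BBRRBBBBR; options L={ 0, 1, 5/4, 11/8, 23/16, 47/32 } R={ 95/64, 3/2, 2 } -> 189/128
step 10: add B to get BBRRBBBBRB; options L={ 0, 1, 5/4, 11/8, 23/16, 47/32, 189/128 } R={ 95/64, 3/2, 2 } -> 379/256
step 11: add B to get BBRRBBBBRBB; options L={ 0, 1, 5/4, 11/8, 23/16, 47/32, 189/128, 379/256 } R={ 95/64, 3/2, 2 } -> 759/512
step 12: add R to get BBRRBBBBRBBR; options L={ 0, 1, 5/4, 11/8, 23/16, 47/32, 189/128, 379/256 } R={ 759/512, 95/64, 3/2, 2 } -> 1517/1024
step 13: add B to get BBRRBBBBRBBRB; options L={ 0, 1, 5/4, 11/8, 23/16, 47/32, 189/128, 379/256, 1517/1024 } R={ 759/512, 95/64, 3/2, 2 } -> 3035/2048
step 14: add R to get BBRRBBBBRBBRBR; options L={ 0, 1, 5/4, 11/8, 23/16, 47/32, 189/128, 379/256, 1517/1024 } R={ 3035/2048, 759/512, 95/64, 3/2, 2 } -> 6069/4096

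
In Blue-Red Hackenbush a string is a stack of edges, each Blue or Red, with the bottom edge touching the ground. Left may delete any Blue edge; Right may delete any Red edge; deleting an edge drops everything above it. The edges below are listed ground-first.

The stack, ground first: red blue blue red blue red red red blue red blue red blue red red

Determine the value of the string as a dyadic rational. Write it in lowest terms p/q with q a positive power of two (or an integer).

step 1: add red to get r; options L={  } R={ 0 } -> -1
step 2: add blue to get rb; options L={ -1 } R={ 0 } -> -1/2
step 3: add blue to get rbb; options L={ -1,-1/2 } R={ 0 } -> -1/4
step 4: add red to get rbbr; options L={ -1,-1/2 } R={ -1/4,0 } -> -3/8
step 5: add blue to get rbbrb; options L={ -1,-1/2,-3/8 } R={ -1/4,0 } -> -5/16
step 6: add red to get rbbrbr; options L={ -1,-1/2,-3/8 } R={ -5/16,-1/4,0 } -> -11/32
step 7: add red to get rbbrbrr; options L={ -1,-1/2,-3/8 } R={ -11/32,-5/16,-1/4,0 } -> -23/64
step 8: add red to get rbbrbrrr; options L={ -1,-1/2,-3/8 } R={ -23/64,-11/32,-5/16,-1/4,0 } -> -47/128
step 9: add blue to get rbbrbrrrb; options L={ -1,-1/2,-3/8,-47/128 } R={ -23/64,-11/32,-5/16,-1/4,0 } -> -93/256
step 10: add red to get rbbrbrrrbr; options L={ -1,-1/2,-3/8,-47/128 } R={ -93/256,-23/64,-11/32,-5/16,-1/4,0 } -> -187/512
step 11: add blue to get rbbrbrrrbrb; options L={ -1,-1/2,-3/8,-47/128,-187/512 } R={ -93/256,-23/64,-11/32,-5/16,-1/4,0 } -> -373/1024
step 12: add red to get rbbrbrrrbrbr; options L={ -1,-1/2,-3/8,-47/128,-187/512 } R={ -373/1024,-93/256,-23/64,-11/32,-5/16,-1/4,0 } -> -747/2048
step 13: add blue to get rbbrbrrrbrbrb; options L={ -1,-1/2,-3/8,-47/128,-187/512,-747/2048 } R={ -373/1024,-93/256,-23/64,-11/32,-5/16,-1/4,0 } -> -1493/4096
step 14: add red to get rbbrbrrrbrbrbr; options L={ -1,-1/2,-3/8,-47/128,-187/512,-747/2048 } R={ -1493/4096,-373/1024,-93/256,-23/64,-11/32,-5/16,-1/4,0 } -> -2987/8192
step 15: add red to get rbbrbrrrbrbrbrr; options L={ -1,-1/2,-3/8,-47/128,-187/512,-747/2048 } R={ -2987/8192,-1493/4096,-373/1024,-93/256,-23/64,-11/32,-5/16,-1/4,0 } -> -5975/16384

-5975/16384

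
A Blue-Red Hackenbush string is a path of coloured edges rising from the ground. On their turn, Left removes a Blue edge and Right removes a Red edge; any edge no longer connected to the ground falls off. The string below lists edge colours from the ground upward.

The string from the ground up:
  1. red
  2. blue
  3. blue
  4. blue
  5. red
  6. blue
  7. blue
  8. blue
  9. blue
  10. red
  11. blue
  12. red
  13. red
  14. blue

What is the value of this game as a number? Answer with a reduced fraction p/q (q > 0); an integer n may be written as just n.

Build g(s[:k]) for k = 1..14, string s = red blue blue blue red blue blue blue blue red blue red red blue.
g(r) = { — | 0 } → -1
g(rb) = { -1 | 0 } → -1/2
g(rbb) = { -1, -1/2 | 0 } → -1/4
g(rbbb) = { -1, -1/2, -1/4 | 0 } → -1/8
g(rbbbr) = { -1, -1/2, -1/4 | -1/8, 0 } → -3/16
g(rbbbrb) = { -1, -1/2, -1/4, -3/16 | -1/8, 0 } → -5/32
g(rbbbrbb) = { -1, -1/2, -1/4, -3/16, -5/32 | -1/8, 0 } → -9/64
g(rbbbrbbb) = { -1, -1/2, -1/4, -3/16, -5/32, -9/64 | -1/8, 0 } → -17/128
g(rbbbrbbbb) = { -1, -1/2, -1/4, -3/16, -5/32, -9/64, -17/128 | -1/8, 0 } → -33/256
g(rbbbrbbbbr) = { -1, -1/2, -1/4, -3/16, -5/32, -9/64, -17/128 | -33/256, -1/8, 0 } → -67/512
g(rbbbrbbbbrb) = { -1, -1/2, -1/4, -3/16, -5/32, -9/64, -17/128, -67/512 | -33/256, -1/8, 0 } → -133/1024
g(rbbbrbbbbrbr) = { -1, -1/2, -1/4, -3/16, -5/32, -9/64, -17/128, -67/512 | -133/1024, -33/256, -1/8, 0 } → -267/2048
g(rbbbrbbbbrbrr) = { -1, -1/2, -1/4, -3/16, -5/32, -9/64, -17/128, -67/512 | -267/2048, -133/1024, -33/256, -1/8, 0 } → -535/4096
g(rbbbrbbbbrbrrb) = { -1, -1/2, -1/4, -3/16, -5/32, -9/64, -17/128, -67/512, -535/4096 | -267/2048, -133/1024, -33/256, -1/8, 0 } → -1069/8192

-1069/8192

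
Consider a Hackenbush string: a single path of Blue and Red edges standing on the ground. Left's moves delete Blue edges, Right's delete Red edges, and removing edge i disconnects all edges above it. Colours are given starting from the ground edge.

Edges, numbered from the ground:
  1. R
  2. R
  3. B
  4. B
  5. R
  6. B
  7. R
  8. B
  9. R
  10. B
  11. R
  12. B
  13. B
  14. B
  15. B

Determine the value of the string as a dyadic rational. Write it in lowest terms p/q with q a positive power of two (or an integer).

1 of 15 · R · max L −∞ · min R 0 → -1
2 of 15 · RR · max L −∞ · min R -1 → -2
3 of 15 · RRB · max L -2 · min R -1 → -3/2
4 of 15 · RRBB · max L -3/2 · min R -1 → -5/4
5 of 15 · RRBBR · max L -3/2 · min R -5/4 → -11/8
6 of 15 · RRBBRB · max L -11/8 · min R -5/4 → -21/16
7 of 15 · RRBBRBR · max L -11/8 · min R -21/16 → -43/32
8 of 15 · RRBBRBRB · max L -43/32 · min R -21/16 → -85/64
9 of 15 · RRBBRBRBR · max L -43/32 · min R -85/64 → -171/128
10 of 15 · RRBBRBRBRB · max L -171/128 · min R -85/64 → -341/256
11 of 15 · RRBBRBRBRBR · max L -171/128 · min R -341/256 → -683/512
12 of 15 · RRBBRBRBRBRB · max L -683/512 · min R -341/256 → -1365/1024
13 of 15 · RRBBRBRBRBRBB · max L -1365/1024 · min R -341/256 → -2729/2048
14 of 15 · RRBBRBRBRBRBBB · max L -2729/2048 · min R -341/256 → -5457/4096
15 of 15 · RRBBRBRBRBRBBBB · max L -5457/4096 · min R -341/256 → -10913/8192

-10913/8192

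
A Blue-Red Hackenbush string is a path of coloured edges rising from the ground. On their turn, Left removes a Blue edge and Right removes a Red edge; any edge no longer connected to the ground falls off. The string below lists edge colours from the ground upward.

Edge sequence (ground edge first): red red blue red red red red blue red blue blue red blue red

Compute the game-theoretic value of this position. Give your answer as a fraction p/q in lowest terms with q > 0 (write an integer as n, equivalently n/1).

-8011/4096

1 of 14 · r · max L −∞ · min R 0 gives -1
2 of 14 · rr · max L −∞ · min R -1 gives -2
3 of 14 · rrb · max L -2 · min R -1 gives -3/2
4 of 14 · rrbr · max L -2 · min R -3/2 gives -7/4
5 of 14 · rrbrr · max L -2 · min R -7/4 gives -15/8
6 of 14 · rrbrrr · max L -2 · min R -15/8 gives -31/16
7 of 14 · rrbrrrr · max L -2 · min R -31/16 gives -63/32
8 of 14 · rrbrrrrb · max L -63/32 · min R -31/16 gives -125/64
9 of 14 · rrbrrrrbr · max L -63/32 · min R -125/64 gives -251/128
10 of 14 · rrbrrrrbrb · max L -251/128 · min R -125/64 gives -501/256
11 of 14 · rrbrrrrbrbb · max L -501/256 · min R -125/64 gives -1001/512
12 of 14 · rrbrrrrbrbbr · max L -501/256 · min R -1001/512 gives -2003/1024
13 of 14 · rrbrrrrbrbbrb · max L -2003/1024 · min R -1001/512 gives -4005/2048
14 of 14 · rrbrrrrbrbbrbr · max L -2003/1024 · min R -4005/2048 gives -8011/4096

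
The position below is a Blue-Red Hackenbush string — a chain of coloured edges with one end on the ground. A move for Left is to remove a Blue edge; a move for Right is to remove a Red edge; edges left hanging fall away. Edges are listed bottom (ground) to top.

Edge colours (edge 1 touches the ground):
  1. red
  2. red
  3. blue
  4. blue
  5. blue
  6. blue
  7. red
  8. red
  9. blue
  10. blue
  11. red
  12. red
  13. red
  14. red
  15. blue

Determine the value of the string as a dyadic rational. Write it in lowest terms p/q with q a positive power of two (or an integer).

Prefix values for red red blue blue blue blue red red blue blue red red red red blue via {L|R} + simplicity:
step 1: add red to get r; options L={ · } R={ 0 } ⇒ -1
step 2: add red to get rr; options L={ · } R={ -1; 0 } ⇒ -2
step 3: add blue to get rrb; options L={ -2 } R={ -1; 0 } ⇒ -3/2
step 4: add blue to get rrbb; options L={ -2; -3/2 } R={ -1; 0 } ⇒ -5/4
step 5: add blue to get rrbbb; options L={ -2; -3/2; -5/4 } R={ -1; 0 } ⇒ -9/8
step 6: add blue to get rrbbbb; options L={ -2; -3/2; -5/4; -9/8 } R={ -1; 0 } ⇒ -17/16
step 7: add red to get rrbbbbr; options L={ -2; -3/2; -5/4; -9/8 } R={ -17/16; -1; 0 } ⇒ -35/32
step 8: add red to get rrbbbbrr; options L={ -2; -3/2; -5/4; -9/8 } R={ -35/32; -17/16; -1; 0 } ⇒ -71/64
step 9: add blue to get rrbbbbrrb; options L={ -2; -3/2; -5/4; -9/8; -71/64 } R={ -35/32; -17/16; -1; 0 } ⇒ -141/128
step 10: add blue to get rrbbbbrrbb; options L={ -2; -3/2; -5/4; -9/8; -71/64; -141/128 } R={ -35/32; -17/16; -1; 0 } ⇒ -281/256
step 11: add red to get rrbbbbrrbbr; options L={ -2; -3/2; -5/4; -9/8; -71/64; -141/128 } R={ -281/256; -35/32; -17/16; -1; 0 } ⇒ -563/512
step 12: add red to get rrbbbbrrbbrr; options L={ -2; -3/2; -5/4; -9/8; -71/64; -141/128 } R={ -563/512; -281/256; -35/32; -17/16; -1; 0 } ⇒ -1127/1024
step 13: add red to get rrbbbbrrbbrrr; options L={ -2; -3/2; -5/4; -9/8; -71/64; -141/128 } R={ -1127/1024; -563/512; -281/256; -35/32; -17/16; -1; 0 } ⇒ -2255/2048
step 14: add red to get rrbbbbrrbbrrrr; options L={ -2; -3/2; -5/4; -9/8; -71/64; -141/128 } R={ -2255/2048; -1127/1024; -563/512; -281/256; -35/32; -17/16; -1; 0 } ⇒ -4511/4096
step 15: add blue to get rrbbbbrrbbrrrrb; options L={ -2; -3/2; -5/4; -9/8; -71/64; -141/128; -4511/4096 } R={ -2255/2048; -1127/1024; -563/512; -281/256; -35/32; -17/16; -1; 0 } ⇒ -9021/8192

-9021/8192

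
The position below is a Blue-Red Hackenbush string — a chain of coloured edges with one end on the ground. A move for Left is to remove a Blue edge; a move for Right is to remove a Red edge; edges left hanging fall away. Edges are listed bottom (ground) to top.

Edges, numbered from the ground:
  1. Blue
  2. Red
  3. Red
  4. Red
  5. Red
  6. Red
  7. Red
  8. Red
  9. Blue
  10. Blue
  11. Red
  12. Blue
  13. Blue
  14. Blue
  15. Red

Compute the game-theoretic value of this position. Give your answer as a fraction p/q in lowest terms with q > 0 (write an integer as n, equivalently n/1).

step 1: add Blue to get B; options L={ 0 } R={ none } so 1
step 2: add Red to get BR; options L={ 0 } R={ 1 } so 1/2
step 3: add Red to get BRR; options L={ 0 } R={ 1/2 1 } so 1/4
step 4: add Red to get BRRR; options L={ 0 } R={ 1/4 1/2 1 } so 1/8
step 5: add Red to get BRRRR; options L={ 0 } R={ 1/8 1/4 1/2 1 } so 1/16
step 6: add Red to get BRRRRR; options L={ 0 } R={ 1/16 1/8 1/4 1/2 1 } so 1/32
step 7: add Red to get BRRRRRR; options L={ 0 } R={ 1/32 1/16 1/8 1/4 1/2 1 } so 1/64
step 8: add Red to get BRRRRRRR; options L={ 0 } R={ 1/64 1/32 1/16 1/8 1/4 1/2 1 } so 1/128
step 9: add Blue to get BRRRRRRRB; options L={ 0 1/128 } R={ 1/64 1/32 1/16 1/8 1/4 1/2 1 } so 3/256
step 10: add Blue to get BRRRRRRRBB; options L={ 0 1/128 3/256 } R={ 1/64 1/32 1/16 1/8 1/4 1/2 1 } so 7/512
step 11: add Red to get BRRRRRRRBBR; options L={ 0 1/128 3/256 } R={ 7/512 1/64 1/32 1/16 1/8 1/4 1/2 1 } so 13/1024
step 12: add Blue to get BRRRRRRRBBRB; options L={ 0 1/128 3/256 13/1024 } R={ 7/512 1/64 1/32 1/16 1/8 1/4 1/2 1 } so 27/2048
step 13: add Blue to get BRRRRRRRBBRBB; options L={ 0 1/128 3/256 13/1024 27/2048 } R={ 7/512 1/64 1/32 1/16 1/8 1/4 1/2 1 } so 55/4096
step 14: add Blue to get BRRRRRRRBBRBBB; options L={ 0 1/128 3/256 13/1024 27/2048 55/4096 } R={ 7/512 1/64 1/32 1/16 1/8 1/4 1/2 1 } so 111/8192
step 15: add Red to get BRRRRRRRBBRBBBR; options L={ 0 1/128 3/256 13/1024 27/2048 55/4096 } R={ 111/8192 7/512 1/64 1/32 1/16 1/8 1/4 1/2 1 } so 221/16384

221/16384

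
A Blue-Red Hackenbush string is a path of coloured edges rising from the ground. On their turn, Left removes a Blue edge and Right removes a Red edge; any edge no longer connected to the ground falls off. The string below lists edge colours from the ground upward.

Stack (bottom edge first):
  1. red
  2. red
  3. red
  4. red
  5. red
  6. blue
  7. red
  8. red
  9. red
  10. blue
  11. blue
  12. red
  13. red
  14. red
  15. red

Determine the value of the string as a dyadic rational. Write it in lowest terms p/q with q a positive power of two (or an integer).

edge 1 of 15 (red): { (no moves) | 0 } -> -1
edge 2 of 15 (red): { (no moves) | -1 0 } -> -2
edge 3 of 15 (red): { (no moves) | -2 -1 0 } -> -3
edge 4 of 15 (red): { (no moves) | -3 -2 -1 0 } -> -4
edge 5 of 15 (red): { (no moves) | -4 -3 -2 -1 0 } -> -5
edge 6 of 15 (blue): { -5 | -4 -3 -2 -1 0 } -> -9/2
edge 7 of 15 (red): { -5 | -9/2 -4 -3 -2 -1 0 } -> -19/4
edge 8 of 15 (red): { -5 | -19/4 -9/2 -4 -3 -2 -1 0 } -> -39/8
edge 9 of 15 (red): { -5 | -39/8 -19/4 -9/2 -4 -3 -2 -1 0 } -> -79/16
edge 10 of 15 (blue): { -5 -79/16 | -39/8 -19/4 -9/2 -4 -3 -2 -1 0 } -> -157/32
edge 11 of 15 (blue): { -5 -79/16 -157/32 | -39/8 -19/4 -9/2 -4 -3 -2 -1 0 } -> -313/64
edge 12 of 15 (red): { -5 -79/16 -157/32 | -313/64 -39/8 -19/4 -9/2 -4 -3 -2 -1 0 } -> -627/128
edge 13 of 15 (red): { -5 -79/16 -157/32 | -627/128 -313/64 -39/8 -19/4 -9/2 -4 -3 -2 -1 0 } -> -1255/256
edge 14 of 15 (red): { -5 -79/16 -157/32 | -1255/256 -627/128 -313/64 -39/8 -19/4 -9/2 -4 -3 -2 -1 0 } -> -2511/512
edge 15 of 15 (red): { -5 -79/16 -157/32 | -2511/512 -1255/256 -627/128 -313/64 -39/8 -19/4 -9/2 -4 -3 -2 -1 0 } -> -5023/1024

-5023/1024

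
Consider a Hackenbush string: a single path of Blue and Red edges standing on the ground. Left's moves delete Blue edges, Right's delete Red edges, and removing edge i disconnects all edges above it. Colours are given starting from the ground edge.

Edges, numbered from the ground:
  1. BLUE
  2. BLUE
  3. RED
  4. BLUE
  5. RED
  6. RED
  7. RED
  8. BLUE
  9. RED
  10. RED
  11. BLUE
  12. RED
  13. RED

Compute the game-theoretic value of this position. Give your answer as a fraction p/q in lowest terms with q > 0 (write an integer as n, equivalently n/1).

Build val(s[:k]) for k = 1..13, string s = BLUE BLUE RED BLUE RED RED RED BLUE RED RED BLUE RED RED.
val_1 [B]  L=[0]  R=[]  so 1
val_2 [BB]  L=[0; 1]  R=[]  so 2
val_3 [BBR]  L=[0; 1]  R=[2]  so 3/2
val_4 [BBRB]  L=[0; 1; 3/2]  R=[2]  so 7/4
val_5 [BBRBR]  L=[0; 1; 3/2]  R=[7/4; 2]  so 13/8
val_6 [BBRBRR]  L=[0; 1; 3/2]  R=[13/8; 7/4; 2]  so 25/16
val_7 [BBRBRRR]  L=[0; 1; 3/2]  R=[25/16; 13/8; 7/4; 2]  so 49/32
val_8 [BBRBRRRB]  L=[0; 1; 3/2; 49/32]  R=[25/16; 13/8; 7/4; 2]  so 99/64
val_9 [BBRBRRRBR]  L=[0; 1; 3/2; 49/32]  R=[99/64; 25/16; 13/8; 7/4; 2]  so 197/128
val_10 [BBRBRRRBRR]  L=[0; 1; 3/2; 49/32]  R=[197/128; 99/64; 25/16; 13/8; 7/4; 2]  so 393/256
val_11 [BBRBRRRBRRB]  L=[0; 1; 3/2; 49/32; 393/256]  R=[197/128; 99/64; 25/16; 13/8; 7/4; 2]  so 787/512
val_12 [BBRBRRRBRRBR]  L=[0; 1; 3/2; 49/32; 393/256]  R=[787/512; 197/128; 99/64; 25/16; 13/8; 7/4; 2]  so 1573/1024
val_13 [BBRBRRRBRRBRR]  L=[0; 1; 3/2; 49/32; 393/256]  R=[1573/1024; 787/512; 197/128; 99/64; 25/16; 13/8; 7/4; 2]  so 3145/2048

3145/2048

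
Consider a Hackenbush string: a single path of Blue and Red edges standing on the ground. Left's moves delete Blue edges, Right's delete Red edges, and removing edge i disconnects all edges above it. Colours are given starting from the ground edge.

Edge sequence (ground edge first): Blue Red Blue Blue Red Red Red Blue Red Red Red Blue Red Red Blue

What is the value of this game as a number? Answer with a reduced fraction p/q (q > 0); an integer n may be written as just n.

12563/16384

Recurse on prefixes of the 15-edge string Blue Red Blue Blue Red Red Red Blue Red Red Red Blue Red Red Blue:
step 1: add Blue to get B; options L={ 0 } R={ ∅ } — 1
step 2: add Red to get BR; options L={ 0 } R={ 1 } — 1/2
step 3: add Blue to get BRB; options L={ 0; 1/2 } R={ 1 } — 3/4
step 4: add Blue to get BRBB; options L={ 0; 1/2; 3/4 } R={ 1 } — 7/8
step 5: add Red to get BRBBR; options L={ 0; 1/2; 3/4 } R={ 7/8; 1 } — 13/16
step 6: add Red to get BRBBRR; options L={ 0; 1/2; 3/4 } R={ 13/16; 7/8; 1 } — 25/32
step 7: add Red to get BRBBRRR; options L={ 0; 1/2; 3/4 } R={ 25/32; 13/16; 7/8; 1 } — 49/64
step 8: add Blue to get BRBBRRRB; options L={ 0; 1/2; 3/4; 49/64 } R={ 25/32; 13/16; 7/8; 1 } — 99/128
step 9: add Red to get BRBBRRRBR; options L={ 0; 1/2; 3/4; 49/64 } R={ 99/128; 25/32; 13/16; 7/8; 1 } — 197/256
step 10: add Red to get BRBBRRRBRR; options L={ 0; 1/2; 3/4; 49/64 } R={ 197/256; 99/128; 25/32; 13/16; 7/8; 1 } — 393/512
step 11: add Red to get BRBBRRRBRRR; options L={ 0; 1/2; 3/4; 49/64 } R={ 393/512; 197/256; 99/128; 25/32; 13/16; 7/8; 1 } — 785/1024
step 12: add Blue to get BRBBRRRBRRRB; options L={ 0; 1/2; 3/4; 49/64; 785/1024 } R={ 393/512; 197/256; 99/128; 25/32; 13/16; 7/8; 1 } — 1571/2048
step 13: add Red to get BRBBRRRBRRRBR; options L={ 0; 1/2; 3/4; 49/64; 785/1024 } R={ 1571/2048; 393/512; 197/256; 99/128; 25/32; 13/16; 7/8; 1 } — 3141/4096
step 14: add Red to get BRBBRRRBRRRBRR; options L={ 0; 1/2; 3/4; 49/64; 785/1024 } R={ 3141/4096; 1571/2048; 393/512; 197/256; 99/128; 25/32; 13/16; 7/8; 1 } — 6281/8192
step 15: add Blue to get BRBBRRRBRRRBRRB; options L={ 0; 1/2; 3/4; 49/64; 785/1024; 6281/8192 } R={ 3141/4096; 1571/2048; 393/512; 197/256; 99/128; 25/32; 13/16; 7/8; 1 } — 12563/16384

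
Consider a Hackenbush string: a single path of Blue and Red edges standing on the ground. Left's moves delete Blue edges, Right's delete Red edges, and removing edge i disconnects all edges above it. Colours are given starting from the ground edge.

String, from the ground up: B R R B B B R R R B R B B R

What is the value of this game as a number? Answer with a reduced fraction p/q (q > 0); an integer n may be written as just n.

3629/8192

value_1 [B]  L=[0]  R=[—]  gives 1
value_2 [BR]  L=[0]  R=[1]  gives 1/2
value_3 [BRR]  L=[0]  R=[1/2 1]  gives 1/4
value_4 [BRRB]  L=[0 1/4]  R=[1/2 1]  gives 3/8
value_5 [BRRBB]  L=[0 1/4 3/8]  R=[1/2 1]  gives 7/16
value_6 [BRRBBB]  L=[0 1/4 3/8 7/16]  R=[1/2 1]  gives 15/32
value_7 [BRRBBBR]  L=[0 1/4 3/8 7/16]  R=[15/32 1/2 1]  gives 29/64
value_8 [BRRBBBRR]  L=[0 1/4 3/8 7/16]  R=[29/64 15/32 1/2 1]  gives 57/128
value_9 [BRRBBBRRR]  L=[0 1/4 3/8 7/16]  R=[57/128 29/64 15/32 1/2 1]  gives 113/256
value_10 [BRRBBBRRRB]  L=[0 1/4 3/8 7/16 113/256]  R=[57/128 29/64 15/32 1/2 1]  gives 227/512
value_11 [BRRBBBRRRBR]  L=[0 1/4 3/8 7/16 113/256]  R=[227/512 57/128 29/64 15/32 1/2 1]  gives 453/1024
value_12 [BRRBBBRRRBRB]  L=[0 1/4 3/8 7/16 113/256 453/1024]  R=[227/512 57/128 29/64 15/32 1/2 1]  gives 907/2048
value_13 [BRRBBBRRRBRBB]  L=[0 1/4 3/8 7/16 113/256 453/1024 907/2048]  R=[227/512 57/128 29/64 15/32 1/2 1]  gives 1815/4096
value_14 [BRRBBBRRRBRBBR]  L=[0 1/4 3/8 7/16 113/256 453/1024 907/2048]  R=[1815/4096 227/512 57/128 29/64 15/32 1/2 1]  gives 3629/8192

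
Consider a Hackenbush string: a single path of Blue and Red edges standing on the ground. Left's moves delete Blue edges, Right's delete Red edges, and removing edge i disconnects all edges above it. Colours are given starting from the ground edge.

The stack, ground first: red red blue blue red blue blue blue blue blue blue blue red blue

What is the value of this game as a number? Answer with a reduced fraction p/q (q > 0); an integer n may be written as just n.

-5125/4096

Build g(s[:k]) for k = 1..14, string s = red red blue blue red blue blue blue blue blue blue blue red blue.
step 1: add red to get r; options L={ (no moves) } R={ 0 } gives -1
step 2: add red to get rr; options L={ (no moves) } R={ -1; 0 } gives -2
step 3: add blue to get rrb; options L={ -2 } R={ -1; 0 } gives -3/2
step 4: add blue to get rrbb; options L={ -2; -3/2 } R={ -1; 0 } gives -5/4
step 5: add red to get rrbbr; options L={ -2; -3/2 } R={ -5/4; -1; 0 } gives -11/8
step 6: add blue to get rrbbrb; options L={ -2; -3/2; -11/8 } R={ -5/4; -1; 0 } gives -21/16
step 7: add blue to get rrbbrbb; options L={ -2; -3/2; -11/8; -21/16 } R={ -5/4; -1; 0 } gives -41/32
step 8: add blue to get rrbbrbbb; options L={ -2; -3/2; -11/8; -21/16; -41/32 } R={ -5/4; -1; 0 } gives -81/64
step 9: add blue to get rrbbrbbbb; options L={ -2; -3/2; -11/8; -21/16; -41/32; -81/64 } R={ -5/4; -1; 0 } gives -161/128
step 10: add blue to get rrbbrbbbbb; options L={ -2; -3/2; -11/8; -21/16; -41/32; -81/64; -161/128 } R={ -5/4; -1; 0 } gives -321/256
step 11: add blue to get rrbbrbbbbbb; options L={ -2; -3/2; -11/8; -21/16; -41/32; -81/64; -161/128; -321/256 } R={ -5/4; -1; 0 } gives -641/512
step 12: add blue to get rrbbrbbbbbbb; options L={ -2; -3/2; -11/8; -21/16; -41/32; -81/64; -161/128; -321/256; -641/512 } R={ -5/4; -1; 0 } gives -1281/1024
step 13: add red to get rrbbrbbbbbbbr; options L={ -2; -3/2; -11/8; -21/16; -41/32; -81/64; -161/128; -321/256; -641/512 } R={ -1281/1024; -5/4; -1; 0 } gives -2563/2048
step 14: add blue to get rrbbrbbbbbbbrb; options L={ -2; -3/2; -11/8; -21/16; -41/32; -81/64; -161/128; -321/256; -641/512; -2563/2048 } R={ -1281/1024; -5/4; -1; 0 } gives -5125/4096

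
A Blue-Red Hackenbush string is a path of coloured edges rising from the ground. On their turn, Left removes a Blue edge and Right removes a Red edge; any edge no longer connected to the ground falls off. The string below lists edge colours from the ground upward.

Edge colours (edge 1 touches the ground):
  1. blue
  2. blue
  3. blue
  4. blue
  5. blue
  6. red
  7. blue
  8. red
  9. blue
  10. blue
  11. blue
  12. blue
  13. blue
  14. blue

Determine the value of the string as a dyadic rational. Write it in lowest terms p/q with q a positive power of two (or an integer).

Recurse on prefixes of the 14-edge string blue blue blue blue blue red blue red blue blue blue blue blue blue:
1 of 14 · b · max L 0 · min R +∞ ⇒ 1
2 of 14 · bb · max L 1 · min R +∞ ⇒ 2
3 of 14 · bbb · max L 2 · min R +∞ ⇒ 3
4 of 14 · bbbb · max L 3 · min R +∞ ⇒ 4
5 of 14 · bbbbb · max L 4 · min R +∞ ⇒ 5
6 of 14 · bbbbbr · max L 4 · min R 5 ⇒ 9/2
7 of 14 · bbbbbrb · max L 9/2 · min R 5 ⇒ 19/4
8 of 14 · bbbbbrbr · max L 9/2 · min R 19/4 ⇒ 37/8
9 of 14 · bbbbbrbrb · max L 37/8 · min R 19/4 ⇒ 75/16
10 of 14 · bbbbbrbrbb · max L 75/16 · min R 19/4 ⇒ 151/32
11 of 14 · bbbbbrbrbbb · max L 151/32 · min R 19/4 ⇒ 303/64
12 of 14 · bbbbbrbrbbbb · max L 303/64 · min R 19/4 ⇒ 607/128
13 of 14 · bbbbbrbrbbbbb · max L 607/128 · min R 19/4 ⇒ 1215/256
14 of 14 · bbbbbrbrbbbbbb · max L 1215/256 · min R 19/4 ⇒ 2431/512

2431/512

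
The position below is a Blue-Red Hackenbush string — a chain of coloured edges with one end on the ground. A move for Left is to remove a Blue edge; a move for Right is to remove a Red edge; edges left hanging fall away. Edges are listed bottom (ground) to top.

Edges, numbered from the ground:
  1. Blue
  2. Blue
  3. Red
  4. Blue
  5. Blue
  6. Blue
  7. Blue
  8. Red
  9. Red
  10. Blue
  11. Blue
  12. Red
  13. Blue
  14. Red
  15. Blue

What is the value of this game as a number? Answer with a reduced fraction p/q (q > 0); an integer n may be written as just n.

Build value(s[:k]) for k = 1..15, string s = Blue Blue Red Blue Blue Blue Blue Red Red Blue Blue Red Blue Red Blue.
1 of 15 · B · max L 0 · min R +∞ -> 1
2 of 15 · BB · max L 1 · min R +∞ -> 2
3 of 15 · BBR · max L 1 · min R 2 -> 3/2
4 of 15 · BBRB · max L 3/2 · min R 2 -> 7/4
5 of 15 · BBRBB · max L 7/4 · min R 2 -> 15/8
6 of 15 · BBRBBB · max L 15/8 · min R 2 -> 31/16
7 of 15 · BBRBBBB · max L 31/16 · min R 2 -> 63/32
8 of 15 · BBRBBBBR · max L 31/16 · min R 63/32 -> 125/64
9 of 15 · BBRBBBBRR · max L 31/16 · min R 125/64 -> 249/128
10 of 15 · BBRBBBBRRB · max L 249/128 · min R 125/64 -> 499/256
11 of 15 · BBRBBBBRRBB · max L 499/256 · min R 125/64 -> 999/512
12 of 15 · BBRBBBBRRBBR · max L 499/256 · min R 999/512 -> 1997/1024
13 of 15 · BBRBBBBRRBBRB · max L 1997/1024 · min R 999/512 -> 3995/2048
14 of 15 · BBRBBBBRRBBRBR · max L 1997/1024 · min R 3995/2048 -> 7989/4096
15 of 15 · BBRBBBBRRBBRBRB · max L 7989/4096 · min R 3995/2048 -> 15979/8192

15979/8192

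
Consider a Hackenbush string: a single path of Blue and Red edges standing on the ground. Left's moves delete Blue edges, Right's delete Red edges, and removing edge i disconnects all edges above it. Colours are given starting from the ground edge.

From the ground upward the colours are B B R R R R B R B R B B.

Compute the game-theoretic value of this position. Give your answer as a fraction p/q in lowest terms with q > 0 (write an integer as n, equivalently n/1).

Prefix values for B B R R R R B R B R B B via {L|R} + simplicity:
B: Left { 0 }, Right { — } ⇒ simplest 1
BB: Left { 0; 1 }, Right { — } ⇒ simplest 2
BBR: Left { 0; 1 }, Right { 2 } ⇒ simplest 3/2
BBRR: Left { 0; 1 }, Right { 3/2; 2 } ⇒ simplest 5/4
BBRRR: Left { 0; 1 }, Right { 5/4; 3/2; 2 } ⇒ simplest 9/8
BBRRRR: Left { 0; 1 }, Right { 9/8; 5/4; 3/2; 2 } ⇒ simplest 17/16
BBRRRRB: Left { 0; 1; 17/16 }, Right { 9/8; 5/4; 3/2; 2 } ⇒ simplest 35/32
BBRRRRBR: Left { 0; 1; 17/16 }, Right { 35/32; 9/8; 5/4; 3/2; 2 } ⇒ simplest 69/64
BBRRRRBRB: Left { 0; 1; 17/16; 69/64 }, Right { 35/32; 9/8; 5/4; 3/2; 2 } ⇒ simplest 139/128
BBRRRRBRBR: Left { 0; 1; 17/16; 69/64 }, Right { 139/128; 35/32; 9/8; 5/4; 3/2; 2 } ⇒ simplest 277/256
BBRRRRBRBRB: Left { 0; 1; 17/16; 69/64; 277/256 }, Right { 139/128; 35/32; 9/8; 5/4; 3/2; 2 } ⇒ simplest 555/512
BBRRRRBRBRBB: Left { 0; 1; 17/16; 69/64; 277/256; 555/512 }, Right { 139/128; 35/32; 9/8; 5/4; 3/2; 2 } ⇒ simplest 1111/1024

1111/1024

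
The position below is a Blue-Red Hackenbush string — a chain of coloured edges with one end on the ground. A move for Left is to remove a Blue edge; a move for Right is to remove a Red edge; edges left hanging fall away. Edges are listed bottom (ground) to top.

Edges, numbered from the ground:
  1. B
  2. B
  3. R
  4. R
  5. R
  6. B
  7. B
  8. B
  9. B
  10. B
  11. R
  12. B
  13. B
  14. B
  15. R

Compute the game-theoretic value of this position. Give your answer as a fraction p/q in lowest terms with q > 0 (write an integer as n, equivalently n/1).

Build v(s[:k]) for k = 1..15, string s = B B R R R B B B B B R B B B R.
step 1: add B to get B; options L={ 0 } R={ · } = 1
step 2: add B to get BB; options L={ 0; 1 } R={ · } = 2
step 3: add R to get BBR; options L={ 0; 1 } R={ 2 } = 3/2
step 4: add R to get BBRR; options L={ 0; 1 } R={ 3/2; 2 } = 5/4
step 5: add R to get BBRRR; options L={ 0; 1 } R={ 5/4; 3/2; 2 } = 9/8
step 6: add B to get BBRRRB; options L={ 0; 1; 9/8 } R={ 5/4; 3/2; 2 } = 19/16
step 7: add B to get BBRRRBB; options L={ 0; 1; 9/8; 19/16 } R={ 5/4; 3/2; 2 } = 39/32
step 8: add B to get BBRRRBBB; options L={ 0; 1; 9/8; 19/16; 39/32 } R={ 5/4; 3/2; 2 } = 79/64
step 9: add B to get BBRRRBBBB; options L={ 0; 1; 9/8; 19/16; 39/32; 79/64 } R={ 5/4; 3/2; 2 } = 159/128
step 10: add B to get BBRRRBBBBB; options L={ 0; 1; 9/8; 19/16; 39/32; 79/64; 159/128 } R={ 5/4; 3/2; 2 } = 319/256
step 11: add R to get BBRRRBBBBBR; options L={ 0; 1; 9/8; 19/16; 39/32; 79/64; 159/128 } R={ 319/256; 5/4; 3/2; 2 } = 637/512
step 12: add B to get BBRRRBBBBBRB; options L={ 0; 1; 9/8; 19/16; 39/32; 79/64; 159/128; 637/512 } R={ 319/256; 5/4; 3/2; 2 } = 1275/1024
step 13: add B to get BBRRRBBBBBRBB; options L={ 0; 1; 9/8; 19/16; 39/32; 79/64; 159/128; 637/512; 1275/1024 } R={ 319/256; 5/4; 3/2; 2 } = 2551/2048
step 14: add B to get BBRRRBBBBBRBBB; options L={ 0; 1; 9/8; 19/16; 39/32; 79/64; 159/128; 637/512; 1275/1024; 2551/2048 } R={ 319/256; 5/4; 3/2; 2 } = 5103/4096
step 15: add R to get BBRRRBBBBBRBBBR; options L={ 0; 1; 9/8; 19/16; 39/32; 79/64; 159/128; 637/512; 1275/1024; 2551/2048 } R={ 5103/4096; 319/256; 5/4; 3/2; 2 } = 10205/8192

10205/8192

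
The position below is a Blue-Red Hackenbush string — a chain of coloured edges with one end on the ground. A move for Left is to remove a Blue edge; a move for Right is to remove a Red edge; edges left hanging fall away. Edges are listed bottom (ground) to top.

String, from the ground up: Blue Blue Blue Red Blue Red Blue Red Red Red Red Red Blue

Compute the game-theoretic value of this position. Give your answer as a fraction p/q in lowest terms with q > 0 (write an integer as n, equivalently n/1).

2691/1024

edge 1 of 13 (Blue): { 0 |  } = 1
edge 2 of 13 (Blue): { 0 1 |  } = 2
edge 3 of 13 (Blue): { 0 1 2 |  } = 3
edge 4 of 13 (Red): { 0 1 2 | 3 } = 5/2
edge 5 of 13 (Blue): { 0 1 2 5/2 | 3 } = 11/4
edge 6 of 13 (Red): { 0 1 2 5/2 | 11/4 3 } = 21/8
edge 7 of 13 (Blue): { 0 1 2 5/2 21/8 | 11/4 3 } = 43/16
edge 8 of 13 (Red): { 0 1 2 5/2 21/8 | 43/16 11/4 3 } = 85/32
edge 9 of 13 (Red): { 0 1 2 5/2 21/8 | 85/32 43/16 11/4 3 } = 169/64
edge 10 of 13 (Red): { 0 1 2 5/2 21/8 | 169/64 85/32 43/16 11/4 3 } = 337/128
edge 11 of 13 (Red): { 0 1 2 5/2 21/8 | 337/128 169/64 85/32 43/16 11/4 3 } = 673/256
edge 12 of 13 (Red): { 0 1 2 5/2 21/8 | 673/256 337/128 169/64 85/32 43/16 11/4 3 } = 1345/512
edge 13 of 13 (Blue): { 0 1 2 5/2 21/8 1345/512 | 673/256 337/128 169/64 85/32 43/16 11/4 3 } = 2691/1024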